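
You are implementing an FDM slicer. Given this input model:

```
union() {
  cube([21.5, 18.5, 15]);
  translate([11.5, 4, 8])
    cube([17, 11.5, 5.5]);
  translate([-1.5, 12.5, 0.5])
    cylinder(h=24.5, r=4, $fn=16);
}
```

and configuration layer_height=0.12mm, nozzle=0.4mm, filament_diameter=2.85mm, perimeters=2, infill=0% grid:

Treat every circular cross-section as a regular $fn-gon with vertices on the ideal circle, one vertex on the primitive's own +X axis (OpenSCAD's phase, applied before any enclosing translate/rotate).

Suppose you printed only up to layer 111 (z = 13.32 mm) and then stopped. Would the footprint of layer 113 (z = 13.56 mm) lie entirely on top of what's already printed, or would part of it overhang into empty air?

entirely on top

Compare the two slices. At z = 13.32: the 21.5×18.5 cube contributes its full rectangle (area 397.75 mm²); the 17×11.5 cube at (11.5, 4) contributes its full rectangle (area 195.50 mm²); the r=4 cylinder at (-1.5, 12.5) gives a regular 16-gon of circumradius 4 (constant along its height) (area = (16/2)·4.000²·sin(360°/16) = 48.98 mm²); Merging all regions: the regions partially overlap — summed areas 642.23 mm² minus the doubly-counted overlap 127.94 mm² gives 514.29 mm² — area = 514.29 mm². At z = 13.56: the cube (footprint 21.5×18.5) is included at this height (area 397.75 mm²); the cube at (11.5, 4) is absent (z outside [8, 13.5]); the r=4 cylinder at (-1.5, 12.5) gives a regular 16-gon of circumradius 4 (constant along its height) (area = (16/2)·4.000²·sin(360°/16) = 48.98 mm²); Combining (union): the regions partially overlap — summed areas 446.73 mm² minus the doubly-counted overlap 12.94 mm² gives 433.79 mm² — area = 433.79 mm². Checking containment: the cross-section at z = 13.56 is a subset of the cross-section at z = 13.32.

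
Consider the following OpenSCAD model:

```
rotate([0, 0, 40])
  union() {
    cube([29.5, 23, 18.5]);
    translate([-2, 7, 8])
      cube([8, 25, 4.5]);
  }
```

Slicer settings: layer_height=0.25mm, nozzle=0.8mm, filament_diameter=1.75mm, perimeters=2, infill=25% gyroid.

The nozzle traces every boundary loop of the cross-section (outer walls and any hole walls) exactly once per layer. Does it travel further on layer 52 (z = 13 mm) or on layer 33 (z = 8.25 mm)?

Layer 52 (z = 13): the cube (footprint 29.5×23) is included at this height (perimeter 105.00 mm); the cube at (-2, 7) does not reach this height (z outside [8, 12.5]); Combining (union): only the 29.5×23 cube is present, so the union is just that shape — boundary = 105.00 mm; (whole slice rotated 40° about Z — lengths, areas and connectivity unchanged). So its perimeter = 105.00 mm. Layer 33 (z = 8.25): the cube (footprint 29.5×23) is included at this height (perimeter 105.00 mm); the 8×25 cube at (-2, 7) contributes its full rectangle (perimeter 66.00 mm); Combining (union): the regions partially overlap (shared area 96.00 mm²), so the edge portions inside another operand are dropped and the merged outline is re-measured after clipping — boundary = 127.00 mm; (rotated 40° about Z; rotation is an isometry so areas/perimeters/island counts are preserved). So its perimeter = 127.00 mm. Layer 33 is larger (127.00 vs 105.00 mm).

layer 33 (z = 8.25 mm)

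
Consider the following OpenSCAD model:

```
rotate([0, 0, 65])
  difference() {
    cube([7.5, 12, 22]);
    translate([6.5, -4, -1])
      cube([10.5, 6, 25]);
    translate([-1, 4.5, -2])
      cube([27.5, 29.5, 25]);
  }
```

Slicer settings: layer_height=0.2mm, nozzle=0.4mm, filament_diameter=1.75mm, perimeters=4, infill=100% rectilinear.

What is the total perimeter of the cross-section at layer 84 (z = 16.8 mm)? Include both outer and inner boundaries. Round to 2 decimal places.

24.00 mm

At z = 16.8 mm: the cube is present — its section is the full 7.5×12 rectangle (perimeter 39.00 mm); the 10.5×6 cube at (6.5, -4) contributes its full rectangle (perimeter 33.00 mm); the cube at (-1, 4.5) is present — its section is the full 27.5×29.5 rectangle (perimeter 114.00 mm); Subtracting the remaining from the first: starting from the 7.5×12 cube, the 10.5×6 cube at (6.5, -4) partially overlaps it — only the 2.00 mm² overlap (of its 63.00 mm²) is removed, clipping the outline; the 27.5×29.5 cube at (-1, 4.5) partially overlaps it — only the 56.25 mm² overlap (of its 811.25 mm²) is removed, clipping the outline — boundary = 24.00 mm; (whole slice rotated 65° about Z — lengths, areas and connectivity unchanged). Overall, the cross-section is a single solid region. Total boundary length (outer) = 24.00 mm.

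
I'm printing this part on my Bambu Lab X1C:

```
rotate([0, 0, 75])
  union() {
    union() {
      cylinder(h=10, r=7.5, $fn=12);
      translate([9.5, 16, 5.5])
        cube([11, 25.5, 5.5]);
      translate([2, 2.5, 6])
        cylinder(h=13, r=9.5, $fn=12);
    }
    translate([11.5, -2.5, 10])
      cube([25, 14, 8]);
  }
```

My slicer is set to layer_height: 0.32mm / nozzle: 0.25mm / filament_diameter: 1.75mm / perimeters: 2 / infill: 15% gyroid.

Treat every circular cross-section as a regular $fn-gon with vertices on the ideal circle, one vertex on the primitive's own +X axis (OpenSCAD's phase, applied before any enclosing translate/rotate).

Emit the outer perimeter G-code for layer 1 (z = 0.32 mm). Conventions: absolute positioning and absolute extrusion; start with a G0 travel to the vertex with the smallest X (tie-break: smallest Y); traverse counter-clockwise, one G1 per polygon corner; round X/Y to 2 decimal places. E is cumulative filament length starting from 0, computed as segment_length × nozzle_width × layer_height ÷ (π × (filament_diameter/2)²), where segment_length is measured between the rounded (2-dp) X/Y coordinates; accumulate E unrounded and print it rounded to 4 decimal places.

G0 X-7.24 Y-1.94 Z0.32
G1 X-5.30 Y-5.30 E0.1290
G1 X-1.94 Y-7.24 E0.2581
G1 X1.94 Y-7.24 E0.3871
G1 X5.30 Y-5.30 E0.5162
G1 X7.24 Y-1.94 E0.6452
G1 X7.24 Y1.94 E0.7743
G1 X5.30 Y5.30 E0.9033
G1 X1.94 Y7.24 E1.0324
G1 X-1.94 Y7.24 E1.1614
G1 X-5.30 Y5.30 E1.2905
G1 X-7.24 Y1.94 E1.4195
G1 X-7.24 Y-1.94 E1.5486

At z = 0.32 mm: the r=7.5 cylinder gives a regular 12-gon of circumradius 7.5 (constant along its height); the cube at (9.5, 16) does not reach this height (z outside [5.5, 11]); the cylinder at (2, 2.5) is not intersected at this z (z outside [6, 19]); Merging all regions: only the r=7.5 cylinder is present, so the union is just that shape — 1 connected region; the cube at (11.5, -2.5) does not reach this height (z outside [10, 18]); Combining (union): only that combined region is present, so the union is just that shape — 1 connected region; (rotated 75° about Z; rotation is an isometry so areas/perimeters/island counts are preserved). The outline is a single polygon with 12 vertices. Extrusion per mm of travel: 0.25 × 0.32 / (π × 0.875²) = 0.033260. Accumulating E over each segment gives final E = 1.5486.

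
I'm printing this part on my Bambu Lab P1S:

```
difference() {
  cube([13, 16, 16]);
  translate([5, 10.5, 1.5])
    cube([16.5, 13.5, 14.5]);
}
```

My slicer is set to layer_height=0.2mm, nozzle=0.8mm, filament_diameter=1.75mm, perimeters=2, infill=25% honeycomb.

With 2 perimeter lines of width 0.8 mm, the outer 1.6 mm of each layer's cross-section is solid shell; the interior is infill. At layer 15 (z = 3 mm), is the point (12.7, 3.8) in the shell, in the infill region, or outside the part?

At z = 3 mm: the cube is present — its section is the full 13×16 rectangle; the 16.5×13.5 cube at (5, 10.5) contributes its full rectangle; Subtracting the remaining from the first: starting from the 13×16 cube, the 16.5×13.5 cube at (5, 10.5) partially overlaps it — only the 44.00 mm² overlap (of its 222.75 mm²) is removed, clipping the outline — 1 connected region. Overall, the cross-section is a single solid region. The nearest boundary edge runs (13.00, 10.50)→(13.00, 0.00); distance from the point to it = 0.30 mm. The point is inside the cross-section, 0.30 mm from the nearest boundary — within the 1.6 mm shell band (2 × 0.8).

shell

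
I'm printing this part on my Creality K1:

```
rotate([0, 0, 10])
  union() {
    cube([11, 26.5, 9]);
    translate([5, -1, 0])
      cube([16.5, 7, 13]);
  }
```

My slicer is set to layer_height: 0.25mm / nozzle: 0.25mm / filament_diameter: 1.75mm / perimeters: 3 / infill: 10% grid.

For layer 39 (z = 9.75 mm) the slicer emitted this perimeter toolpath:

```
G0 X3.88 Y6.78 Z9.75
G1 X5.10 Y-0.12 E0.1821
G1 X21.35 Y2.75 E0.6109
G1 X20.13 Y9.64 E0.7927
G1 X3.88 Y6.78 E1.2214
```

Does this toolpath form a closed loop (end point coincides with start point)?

yes

Start point (G0): (3.88, 6.78). End point (last G1): the path returns to the start — closed.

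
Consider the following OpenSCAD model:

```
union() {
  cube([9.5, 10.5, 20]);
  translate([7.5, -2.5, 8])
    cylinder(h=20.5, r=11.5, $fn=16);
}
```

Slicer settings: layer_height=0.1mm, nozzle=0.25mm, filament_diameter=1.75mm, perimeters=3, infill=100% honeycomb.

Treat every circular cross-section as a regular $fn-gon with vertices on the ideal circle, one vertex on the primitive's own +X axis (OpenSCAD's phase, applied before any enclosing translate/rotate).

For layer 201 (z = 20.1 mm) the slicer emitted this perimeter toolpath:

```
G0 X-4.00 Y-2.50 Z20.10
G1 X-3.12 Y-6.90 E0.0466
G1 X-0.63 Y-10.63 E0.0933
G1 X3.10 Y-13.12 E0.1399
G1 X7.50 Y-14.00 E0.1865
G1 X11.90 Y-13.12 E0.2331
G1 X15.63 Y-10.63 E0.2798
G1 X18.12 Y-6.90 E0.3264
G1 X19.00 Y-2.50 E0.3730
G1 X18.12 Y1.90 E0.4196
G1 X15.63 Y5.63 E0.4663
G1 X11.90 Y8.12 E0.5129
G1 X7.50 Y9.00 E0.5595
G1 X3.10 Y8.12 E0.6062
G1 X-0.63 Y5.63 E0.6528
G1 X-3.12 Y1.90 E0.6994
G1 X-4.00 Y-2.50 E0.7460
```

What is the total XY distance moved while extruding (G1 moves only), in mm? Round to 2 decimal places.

71.78 mm

Sum the Euclidean lengths of each G1 segment: total = 71.78 mm.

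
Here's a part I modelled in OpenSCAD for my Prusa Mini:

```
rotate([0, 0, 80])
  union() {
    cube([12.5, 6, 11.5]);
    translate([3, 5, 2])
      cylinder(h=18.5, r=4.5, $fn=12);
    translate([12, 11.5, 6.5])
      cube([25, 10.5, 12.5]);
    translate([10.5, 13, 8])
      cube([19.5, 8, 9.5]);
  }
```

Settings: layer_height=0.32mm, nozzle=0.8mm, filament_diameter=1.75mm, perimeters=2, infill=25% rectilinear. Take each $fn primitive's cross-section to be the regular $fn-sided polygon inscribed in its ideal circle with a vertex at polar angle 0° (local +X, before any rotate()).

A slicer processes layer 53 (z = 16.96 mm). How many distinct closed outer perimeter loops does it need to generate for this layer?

2

At z = 16.96 mm: the cube does not reach this height (z outside [0, 11.5]); the r=4.5 cylinder at (3, 5) contributes a regular 12-gon of circumradius 4.5; the cube at (12, 11.5) (footprint 25×10.5) is included at this height; the 19.5×8 cube at (10.5, 13) contributes its full rectangle; Merging all regions: the regions partially overlap (shared area 144.00 mm²), so overlapping operands fuse into one piece — 2 connected regions; (whole slice rotated 80° about Z — lengths, areas and connectivity unchanged). The result has 2 disconnected regions.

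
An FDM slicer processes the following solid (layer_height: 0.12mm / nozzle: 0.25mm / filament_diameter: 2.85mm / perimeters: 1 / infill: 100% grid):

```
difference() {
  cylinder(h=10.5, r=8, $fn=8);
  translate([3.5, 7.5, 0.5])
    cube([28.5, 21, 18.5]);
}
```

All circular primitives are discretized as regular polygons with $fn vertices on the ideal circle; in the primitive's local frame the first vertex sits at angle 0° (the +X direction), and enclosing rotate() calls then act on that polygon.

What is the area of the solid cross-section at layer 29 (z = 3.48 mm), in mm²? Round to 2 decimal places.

At z = 3.48 mm: the cylinder: section is a regular 8-gon, circumradius r=8 (area = (8/2)·8.000²·sin(360°/8) = 181.02 mm²); the 28.5×21 cube at (3.5, 7.5) contributes its full rectangle (area 598.50 mm²); After the difference (first − rest): starting from the r=8 cylinder (181.02 mm²), the 28.5×21 cube at (3.5, 7.5) misses the remaining region (no effect) — area = 181.02 mm². Overall, the cross-section is a single solid region. Net area = 181.02 mm².

181.02 mm²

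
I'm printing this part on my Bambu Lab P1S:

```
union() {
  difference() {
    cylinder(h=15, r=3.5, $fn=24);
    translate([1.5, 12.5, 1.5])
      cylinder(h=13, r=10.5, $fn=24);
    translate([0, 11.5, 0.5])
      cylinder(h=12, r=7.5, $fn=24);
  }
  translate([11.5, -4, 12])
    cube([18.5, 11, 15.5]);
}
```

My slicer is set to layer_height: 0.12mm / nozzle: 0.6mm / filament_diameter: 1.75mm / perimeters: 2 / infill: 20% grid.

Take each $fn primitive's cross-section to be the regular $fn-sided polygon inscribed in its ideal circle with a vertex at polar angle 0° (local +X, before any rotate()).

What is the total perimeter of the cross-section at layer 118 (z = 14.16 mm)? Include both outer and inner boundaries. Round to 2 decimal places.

80.44 mm

At z = 14.16 mm: the r=3.5 cylinder contributes a regular 24-gon of circumradius 3.5 (perimeter = 2·24·3.500·sin(180°/24) = 21.93 mm); the r=10.5 cylinder at (1.5, 12.5) gives a regular 24-gon of circumradius 10.5 (constant along its height) (perimeter = 2·24·10.500·sin(180°/24) = 65.79 mm); the cylinder at (0, 11.5) is absent (z outside [0.5, 12.5]); Taking the first minus the rest: starting from the r=3.5 cylinder, the r=10.5 cylinder at (1.5, 12.5) partially overlaps it — only the 4.52 mm² overlap (of its 342.42 mm²) is removed, clipping the outline — boundary = 21.44 mm; the cube at (11.5, -4) (footprint 18.5×11) is included at this height (perimeter 59.00 mm); Combining (union): the 2 present regions are separate (no shared area or edge), so areas and boundary lengths simply add and each stays a separate island — boundary = 80.44 mm. Overall, the cross-section has 2 separate islands. Total boundary length (outer) = 80.44 mm.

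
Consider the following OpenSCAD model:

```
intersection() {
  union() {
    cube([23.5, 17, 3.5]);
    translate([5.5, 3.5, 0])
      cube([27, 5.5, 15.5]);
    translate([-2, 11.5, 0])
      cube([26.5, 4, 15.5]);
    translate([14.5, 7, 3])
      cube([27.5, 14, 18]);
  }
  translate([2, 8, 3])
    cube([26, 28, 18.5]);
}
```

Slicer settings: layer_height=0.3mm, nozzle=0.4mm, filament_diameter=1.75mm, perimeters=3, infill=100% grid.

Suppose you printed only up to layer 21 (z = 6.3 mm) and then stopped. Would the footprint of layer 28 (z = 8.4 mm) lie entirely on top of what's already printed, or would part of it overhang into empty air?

entirely on top

Compare the two slices. At z = 6.3: the cube is not intersected at this z (z outside [0, 3.5]); the cube at (5.5, 3.5) is present — its section is the full 27×5.5 rectangle (area 148.50 mm²); the cube at (-2, 11.5) (footprint 26.5×4) is included at this height (area 106.00 mm²); the cube at (14.5, 7) is present — its section is the full 27.5×14 rectangle (area 385.00 mm²); Combining (union): the regions partially overlap — summed areas 639.50 mm² minus the doubly-counted overlap 76.00 mm² gives 563.50 mm² — area = 563.50 mm²; the 26×28 cube at (2, 8) contributes its full rectangle (area 728.00 mm²); Taking the intersection: the 26×28 cube at (2, 8) partially overlaps the result so far; clipping to the common part keeps 234.50 mm² — area = 234.50 mm². At z = 8.4: the cube is not intersected at this z (z outside [0, 3.5]); the cube at (5.5, 3.5) (footprint 27×5.5) is included at this height (area 148.50 mm²); the cube at (-2, 11.5) is present — its section is the full 26.5×4 rectangle (area 106.00 mm²); the cube at (14.5, 7) is present — its section is the full 27.5×14 rectangle (area 385.00 mm²); Taking the union: the regions partially overlap — summed areas 639.50 mm² minus the doubly-counted overlap 76.00 mm² gives 563.50 mm² — area = 563.50 mm²; the cube at (2, 8) is present — its section is the full 26×28 rectangle (area 728.00 mm²); After intersecting: the 26×28 cube at (2, 8) partially overlaps that combined region; clipping to the common part keeps 234.50 mm² — area = 234.50 mm². Checking containment: the cross-section at z = 8.4 is a subset of the cross-section at z = 6.3.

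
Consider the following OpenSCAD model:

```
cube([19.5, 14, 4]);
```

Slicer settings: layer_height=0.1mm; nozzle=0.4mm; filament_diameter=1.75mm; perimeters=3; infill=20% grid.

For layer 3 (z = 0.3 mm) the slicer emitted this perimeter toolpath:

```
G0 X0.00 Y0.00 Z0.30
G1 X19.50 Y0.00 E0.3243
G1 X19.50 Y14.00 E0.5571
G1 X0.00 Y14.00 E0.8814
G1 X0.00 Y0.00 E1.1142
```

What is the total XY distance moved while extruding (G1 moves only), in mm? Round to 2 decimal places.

67.00 mm

Sum the Euclidean lengths of each G1 segment: total = 67.00 mm.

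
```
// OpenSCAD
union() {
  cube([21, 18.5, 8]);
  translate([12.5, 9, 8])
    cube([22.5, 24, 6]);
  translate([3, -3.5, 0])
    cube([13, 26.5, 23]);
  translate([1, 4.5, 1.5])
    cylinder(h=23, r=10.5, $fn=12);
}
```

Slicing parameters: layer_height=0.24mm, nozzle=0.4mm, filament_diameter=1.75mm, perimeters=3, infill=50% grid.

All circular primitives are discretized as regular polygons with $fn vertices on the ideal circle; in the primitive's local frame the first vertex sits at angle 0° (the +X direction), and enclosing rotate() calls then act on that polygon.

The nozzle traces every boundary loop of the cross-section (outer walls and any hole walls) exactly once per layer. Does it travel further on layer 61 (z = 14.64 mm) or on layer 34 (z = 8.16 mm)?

Layer 61 (z = 14.64): the cube does not reach this height (z outside [0, 8]); the cube at (12.5, 9) does not reach this height (z outside [8, 14]); the cube at (3, -3.5) (footprint 13×26.5) is included at this height (perimeter 79.00 mm); the r=10.5 cylinder at (1, 4.5) contributes a regular 12-gon of circumradius 10.5 (perimeter = 2·12·10.500·sin(180°/12) = 65.22 mm); Merging all regions: the regions partially overlap (shared area 118.88 mm²), so the edge portions inside another operand are dropped and the merged outline is re-measured after clipping — boundary = 98.36 mm. So its perimeter = 98.36 mm. Layer 34 (z = 8.16): the cube is absent (z outside [0, 8]); the cube at (12.5, 9) (footprint 22.5×24) is included at this height (perimeter 93.00 mm); the cube at (3, -3.5) is present — its section is the full 13×26.5 rectangle (perimeter 79.00 mm); the cylinder at (1, 4.5): section is a regular 12-gon, circumradius r=10.5 (perimeter = 2·12·10.500·sin(180°/12) = 65.22 mm); Taking the union: the regions partially overlap (shared area 167.88 mm²), so the edge portions inside another operand are dropped and the merged outline is re-measured after clipping — boundary = 156.36 mm. So its perimeter = 156.36 mm. Layer 34 is larger (156.36 vs 98.36 mm).

layer 34 (z = 8.16 mm)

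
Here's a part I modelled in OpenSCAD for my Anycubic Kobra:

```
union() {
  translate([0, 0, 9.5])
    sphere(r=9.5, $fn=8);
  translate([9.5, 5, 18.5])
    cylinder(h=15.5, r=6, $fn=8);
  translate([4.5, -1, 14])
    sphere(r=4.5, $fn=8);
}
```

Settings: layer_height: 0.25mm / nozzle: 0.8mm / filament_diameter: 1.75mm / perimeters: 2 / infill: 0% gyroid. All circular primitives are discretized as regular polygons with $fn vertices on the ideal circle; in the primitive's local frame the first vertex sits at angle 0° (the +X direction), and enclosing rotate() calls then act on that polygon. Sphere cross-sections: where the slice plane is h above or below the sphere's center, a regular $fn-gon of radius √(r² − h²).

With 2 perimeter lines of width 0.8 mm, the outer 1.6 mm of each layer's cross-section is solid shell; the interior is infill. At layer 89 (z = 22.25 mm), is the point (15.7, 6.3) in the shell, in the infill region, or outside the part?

At z = 22.25 mm: the sphere is not intersected at this z (|z−center|=12.750 > r=9.5); the r=6 cylinder at (9.5, 5) contributes a regular 8-gon of circumradius 6; the sphere at (4.5, -1) does not reach this height (|z−center|=8.250 > r=4.5); Taking the union: only the r=6 cylinder at (9.5, 5) is present, so the union is just that shape — 1 connected region. Overall, the cross-section is a single solid region. The nearest boundary edge runs (15.50, 5.00)→(13.74, 9.24); distance from the point to it = 0.68 mm. The point is not inside any of the regions above, so it lies outside the cross-section (0.68 mm from the nearest boundary).

outside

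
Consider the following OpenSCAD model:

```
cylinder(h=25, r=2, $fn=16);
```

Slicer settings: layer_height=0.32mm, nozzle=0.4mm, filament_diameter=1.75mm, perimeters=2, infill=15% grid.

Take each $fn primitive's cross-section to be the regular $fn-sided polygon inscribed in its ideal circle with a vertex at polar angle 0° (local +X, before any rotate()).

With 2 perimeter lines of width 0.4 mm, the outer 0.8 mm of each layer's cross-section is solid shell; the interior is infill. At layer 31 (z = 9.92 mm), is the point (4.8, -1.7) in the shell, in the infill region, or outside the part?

At z = 9.92 mm: the r=2 cylinder contributes a regular 16-gon of circumradius 2. Overall, the cross-section is a single solid region. The nearest boundary edge runs (1.41, -1.41)→(1.85, -0.77); distance from the point to it = 3.10 mm. The point is not inside any of the regions above, so it lies outside the cross-section (3.10 mm from the nearest boundary).

outside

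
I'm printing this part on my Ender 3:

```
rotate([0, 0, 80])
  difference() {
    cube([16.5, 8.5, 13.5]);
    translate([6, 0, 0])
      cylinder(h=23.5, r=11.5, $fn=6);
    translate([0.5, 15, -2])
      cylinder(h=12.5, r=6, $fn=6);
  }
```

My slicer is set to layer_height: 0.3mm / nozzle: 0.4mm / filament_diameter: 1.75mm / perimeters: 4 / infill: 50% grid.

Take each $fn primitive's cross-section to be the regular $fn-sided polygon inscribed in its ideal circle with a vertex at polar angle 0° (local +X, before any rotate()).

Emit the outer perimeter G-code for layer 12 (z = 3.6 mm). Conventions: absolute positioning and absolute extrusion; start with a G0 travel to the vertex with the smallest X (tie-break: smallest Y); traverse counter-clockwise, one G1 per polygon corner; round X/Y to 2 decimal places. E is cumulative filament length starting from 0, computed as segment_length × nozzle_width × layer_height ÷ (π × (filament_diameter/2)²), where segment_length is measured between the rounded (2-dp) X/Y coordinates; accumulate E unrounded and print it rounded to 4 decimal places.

At z = 3.6 mm: the cube is present — its section is the full 16.5×8.5 rectangle; the r=11.5 cylinder at (6, 0) gives a regular 6-gon of circumradius 11.5 (constant along its height); the r=6 cylinder at (0.5, 15) contributes a regular 6-gon of circumradius 6; Taking the first minus the rest: starting from the 16.5×8.5 cube, the r=11.5 cylinder at (6, 0) partially overlaps it — only the 127.03 mm² overlap (of its 343.60 mm²) is removed, clipping the outline; the r=6 cylinder at (0.5, 15) misses the remaining region (no effect) — 1 connected region; (rotated 80° about Z; rotation is an isometry so areas/perimeters/island counts are preserved). The outline is a single polygon with 3 vertices. Extrusion per mm of travel: 0.4 × 0.3 / (π × 0.875²) = 0.049890. Accumulating E over each segment gives final E = 0.9226.

G0 X-6.18 Y13.88 Z3.60
G1 X1.16 Y16.55 E0.3897
G1 X-5.51 Y17.73 E0.7276
G1 X-6.18 Y13.88 E0.9226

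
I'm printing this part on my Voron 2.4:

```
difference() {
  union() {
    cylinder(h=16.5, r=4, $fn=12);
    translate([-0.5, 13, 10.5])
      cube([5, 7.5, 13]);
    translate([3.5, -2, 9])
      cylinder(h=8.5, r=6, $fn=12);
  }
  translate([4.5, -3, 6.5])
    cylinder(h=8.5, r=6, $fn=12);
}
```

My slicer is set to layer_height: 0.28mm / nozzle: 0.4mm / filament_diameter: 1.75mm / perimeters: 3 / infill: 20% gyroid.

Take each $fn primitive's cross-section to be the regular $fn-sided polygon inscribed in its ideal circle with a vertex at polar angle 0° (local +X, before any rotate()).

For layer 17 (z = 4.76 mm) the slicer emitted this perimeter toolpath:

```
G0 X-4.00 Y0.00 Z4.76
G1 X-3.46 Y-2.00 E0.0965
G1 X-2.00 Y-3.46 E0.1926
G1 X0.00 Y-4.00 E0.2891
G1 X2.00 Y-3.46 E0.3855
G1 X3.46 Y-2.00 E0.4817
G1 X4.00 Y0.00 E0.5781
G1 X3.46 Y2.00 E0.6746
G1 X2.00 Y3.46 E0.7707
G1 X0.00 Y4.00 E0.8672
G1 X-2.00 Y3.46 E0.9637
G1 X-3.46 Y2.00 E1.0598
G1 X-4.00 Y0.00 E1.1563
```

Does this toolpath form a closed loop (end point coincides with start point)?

Start point (G0): (-4.00, 0.00). End point (last G1): the path returns to the start — closed.

yes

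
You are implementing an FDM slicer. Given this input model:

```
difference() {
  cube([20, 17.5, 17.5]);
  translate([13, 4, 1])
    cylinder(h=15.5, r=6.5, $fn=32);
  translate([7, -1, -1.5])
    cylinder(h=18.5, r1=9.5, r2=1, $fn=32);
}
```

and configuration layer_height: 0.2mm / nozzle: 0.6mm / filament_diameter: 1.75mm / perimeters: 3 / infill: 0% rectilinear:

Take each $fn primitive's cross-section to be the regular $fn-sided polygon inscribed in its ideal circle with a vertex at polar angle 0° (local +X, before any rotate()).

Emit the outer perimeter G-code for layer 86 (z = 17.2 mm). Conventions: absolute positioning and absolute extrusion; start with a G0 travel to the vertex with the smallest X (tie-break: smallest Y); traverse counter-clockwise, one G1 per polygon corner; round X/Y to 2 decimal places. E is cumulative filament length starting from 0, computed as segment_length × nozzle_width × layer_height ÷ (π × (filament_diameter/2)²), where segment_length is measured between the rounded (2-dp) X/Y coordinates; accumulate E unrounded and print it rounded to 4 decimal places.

G0 X0.00 Y0.00 Z17.20
G1 X20.00 Y0.00 E0.9978
G1 X20.00 Y17.50 E1.8709
G1 X0.00 Y17.50 E2.8687
G1 X0.00 Y0.00 E3.7418

At z = 17.2 mm: the cube (footprint 20×17.5) is included at this height; the cylinder at (13, 4) does not reach this height (z outside [1, 16.5]); the cone at (7, -1) is absent (z outside [-1.5, 17]); Subtracting the remaining from the first: none of the subtracted shapes is present at this height, so the 20×17.5 cube is unchanged — 1 connected region. The outline is a single polygon with 4 vertices. Extrusion per mm of travel: 0.6 × 0.2 / (π × 0.875²) = 0.049890. Accumulating E over each segment gives final E = 3.7418.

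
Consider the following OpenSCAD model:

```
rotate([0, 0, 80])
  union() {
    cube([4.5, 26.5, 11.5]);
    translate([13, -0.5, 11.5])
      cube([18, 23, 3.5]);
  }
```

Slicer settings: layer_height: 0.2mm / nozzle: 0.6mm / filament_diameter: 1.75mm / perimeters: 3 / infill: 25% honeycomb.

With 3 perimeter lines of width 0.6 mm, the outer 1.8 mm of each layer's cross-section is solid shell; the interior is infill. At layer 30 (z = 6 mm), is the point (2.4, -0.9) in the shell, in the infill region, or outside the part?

outside

At z = 6 mm: the cube (footprint 4.5×26.5) is included at this height; the cube at (13, -0.5) does not reach this height (z outside [11.5, 15]); Combining (union): only the 4.5×26.5 cube is present, so the union is just that shape — 1 connected region; (whole slice rotated 80° about Z — lengths, areas and connectivity unchanged). Overall, the cross-section is a single solid region. Undo the 80° rotation: the query point maps to (-0.470, -2.520) in the un-rotated model frame. The nearest boundary edge runs (0.00, 0.00)→(4.50, 0.00); distance from the point to it = 2.56 mm. The point is not inside any of the regions above, so it lies outside the cross-section (2.56 mm from the nearest boundary).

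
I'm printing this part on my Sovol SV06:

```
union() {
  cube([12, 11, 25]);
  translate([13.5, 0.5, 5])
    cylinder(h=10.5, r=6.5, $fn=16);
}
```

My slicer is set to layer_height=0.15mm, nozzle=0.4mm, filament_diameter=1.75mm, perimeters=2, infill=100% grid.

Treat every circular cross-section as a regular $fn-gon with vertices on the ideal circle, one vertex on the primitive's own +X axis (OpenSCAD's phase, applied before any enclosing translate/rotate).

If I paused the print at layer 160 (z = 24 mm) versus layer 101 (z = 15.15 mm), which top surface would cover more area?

layer 101 (z = 15.15 mm)

Layer 160 (z = 24): the cube (footprint 12×11) is included at this height (area 132.00 mm²); the cylinder at (13.5, 0.5) is absent (z outside [5, 15.5]); Combining (union): only the 12×11 cube is present, so the union is just that shape — area = 132.00 mm². So its area = 132.00 mm². Layer 101 (z = 15.15): the cube is present — its section is the full 12×11 rectangle (area 132.00 mm²); the r=6.5 cylinder at (13.5, 0.5) gives a regular 16-gon of circumradius 6.5 (constant along its height) (area = (16/2)·6.500²·sin(360°/16) = 129.35 mm²); Taking the union: the regions partially overlap — summed areas 261.35 mm² minus the doubly-counted overlap 25.29 mm² gives 236.06 mm² — area = 236.06 mm². So its area = 236.06 mm². Layer 101 is larger (236.06 vs 132.00 mm²).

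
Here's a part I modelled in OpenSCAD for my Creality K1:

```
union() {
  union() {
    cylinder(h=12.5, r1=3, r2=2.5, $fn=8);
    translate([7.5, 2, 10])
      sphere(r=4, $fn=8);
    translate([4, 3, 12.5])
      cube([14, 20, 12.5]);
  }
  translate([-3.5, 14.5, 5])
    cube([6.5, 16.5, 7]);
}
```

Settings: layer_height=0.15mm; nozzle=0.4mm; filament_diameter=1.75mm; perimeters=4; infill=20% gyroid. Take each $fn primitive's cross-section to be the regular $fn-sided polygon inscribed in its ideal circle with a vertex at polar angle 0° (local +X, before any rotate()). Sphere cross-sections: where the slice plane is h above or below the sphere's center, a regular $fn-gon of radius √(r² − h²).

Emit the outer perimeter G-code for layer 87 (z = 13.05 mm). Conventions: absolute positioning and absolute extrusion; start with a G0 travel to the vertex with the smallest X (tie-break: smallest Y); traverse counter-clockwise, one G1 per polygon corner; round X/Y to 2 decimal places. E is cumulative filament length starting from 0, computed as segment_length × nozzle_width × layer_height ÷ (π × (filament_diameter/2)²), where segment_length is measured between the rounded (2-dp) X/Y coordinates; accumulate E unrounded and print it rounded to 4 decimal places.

At z = 13.05 mm: the cone is not intersected at this z (z outside [0, 12.5]); the r=4 sphere at (7.5, 2) slices to a regular 8-gon of circumradius 2.588 (√(r²−h²) with h=3.05 from center); the 14×20 cube at (4, 3) contributes its full rectangle; Taking the union: the regions partially overlap (shared area 4.71 mm²), so overlapping operands fuse into one piece — 1 connected region; the cube at (-3.5, 14.5) is not intersected at this z (z outside [5, 12]); Merging all regions: only that combined region is present, so the union is just that shape — 1 connected region. The outline is a single polygon with 11 vertices. Extrusion per mm of travel: 0.4 × 0.15 / (π × 0.875²) = 0.024945. Accumulating E over each segment gives final E = 1.8398.

G0 X4.00 Y3.00 Z13.05
G1 X5.33 Y3.00 E0.0332
G1 X4.91 Y2.00 E0.0602
G1 X5.67 Y0.17 E0.1097
G1 X7.50 Y-0.59 E0.1591
G1 X9.33 Y0.17 E0.2085
G1 X10.09 Y2.00 E0.2580
G1 X9.67 Y3.00 E0.2850
G1 X18.00 Y3.00 E0.4928
G1 X18.00 Y23.00 E0.9917
G1 X4.00 Y23.00 E1.3409
G1 X4.00 Y3.00 E1.8398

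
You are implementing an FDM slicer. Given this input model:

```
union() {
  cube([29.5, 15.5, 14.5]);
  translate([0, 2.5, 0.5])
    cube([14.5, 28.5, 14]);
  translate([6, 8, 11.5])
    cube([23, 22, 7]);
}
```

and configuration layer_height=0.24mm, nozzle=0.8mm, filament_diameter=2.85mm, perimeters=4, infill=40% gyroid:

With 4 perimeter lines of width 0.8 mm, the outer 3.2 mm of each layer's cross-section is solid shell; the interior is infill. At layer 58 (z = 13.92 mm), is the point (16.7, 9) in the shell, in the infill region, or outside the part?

infill

At z = 13.92 mm: the cube (footprint 29.5×15.5) is included at this height; the 14.5×28.5 cube at (0, 2.5) contributes its full rectangle; the cube at (6, 8) (footprint 23×22) is included at this height; Combining (union): the regions partially overlap (shared area 484.25 mm²), so overlapping operands fuse into one piece — 1 connected region. Overall, the cross-section is a single solid region. The nearest boundary edge runs (29.50, 0.00)→(0.00, 0.00); distance from the point to it = 9.00 mm. The point is inside the cross-section and 9.00 mm from the nearest boundary — more than the 3.2 mm shell width (4 × 0.8), so it's in the infill interior.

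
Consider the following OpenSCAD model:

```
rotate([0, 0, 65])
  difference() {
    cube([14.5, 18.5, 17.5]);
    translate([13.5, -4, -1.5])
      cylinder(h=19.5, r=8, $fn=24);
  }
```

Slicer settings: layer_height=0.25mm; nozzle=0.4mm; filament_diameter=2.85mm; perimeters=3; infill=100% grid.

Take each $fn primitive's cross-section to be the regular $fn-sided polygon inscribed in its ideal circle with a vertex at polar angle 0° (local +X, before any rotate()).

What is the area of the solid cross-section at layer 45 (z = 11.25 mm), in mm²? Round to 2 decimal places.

245.04 mm²

At z = 11.25 mm: the cube (footprint 14.5×18.5) is included at this height (area 268.25 mm²); the cylinder at (13.5, -4): section is a regular 24-gon, circumradius r=8 (area = (24/2)·8.000²·sin(360°/24) = 198.77 mm²); Subtracting the remaining from the first: starting from the 14.5×18.5 cube (268.25 mm²), the r=8 cylinder at (13.5, -4) partially overlaps it — only the 23.21 mm² overlap (of its 198.77 mm²) is removed, clipping the outline — area = 245.04 mm²; (whole slice rotated 65° about Z — lengths, areas and connectivity unchanged). Overall, the cross-section is a single solid region. Net area = 245.04 mm².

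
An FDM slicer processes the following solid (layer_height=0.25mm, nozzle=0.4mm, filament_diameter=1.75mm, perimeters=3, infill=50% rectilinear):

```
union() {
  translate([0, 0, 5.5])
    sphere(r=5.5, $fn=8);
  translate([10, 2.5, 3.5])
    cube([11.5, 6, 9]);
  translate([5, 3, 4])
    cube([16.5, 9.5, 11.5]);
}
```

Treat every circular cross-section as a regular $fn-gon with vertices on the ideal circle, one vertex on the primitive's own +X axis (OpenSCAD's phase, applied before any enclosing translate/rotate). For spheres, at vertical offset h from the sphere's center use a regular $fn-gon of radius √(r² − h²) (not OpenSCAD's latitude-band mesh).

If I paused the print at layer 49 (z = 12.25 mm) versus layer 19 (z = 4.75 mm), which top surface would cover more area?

Layer 49 (z = 12.25): the sphere does not reach this height (|z−center|=6.750 > r=5.5); the cube at (10, 2.5) (footprint 11.5×6) is included at this height (area 69.00 mm²); the cube at (5, 3) (footprint 16.5×9.5) is included at this height (area 156.75 mm²); Merging all regions: the regions partially overlap — summed areas 225.75 mm² minus the doubly-counted overlap 63.25 mm² gives 162.50 mm² — area = 162.50 mm². So its area = 162.50 mm². Layer 19 (z = 4.75): the r=5.5 sphere contributes a regular 8-gon of circumradius √(5.5²−0.75²) = 5.449 (area = (8/2)·5.449²·sin(360°/8) = 83.97 mm²); the cube at (10, 2.5) (footprint 11.5×6) is included at this height (area 69.00 mm²); the 16.5×9.5 cube at (5, 3) contributes its full rectangle (area 156.75 mm²); Merging all regions: the regions partially overlap — summed areas 309.72 mm² minus the doubly-counted overlap 63.25 mm² gives 246.47 mm² — area = 246.47 mm². So its area = 246.47 mm². Layer 19 is larger (246.47 vs 162.50 mm²).

layer 19 (z = 4.75 mm)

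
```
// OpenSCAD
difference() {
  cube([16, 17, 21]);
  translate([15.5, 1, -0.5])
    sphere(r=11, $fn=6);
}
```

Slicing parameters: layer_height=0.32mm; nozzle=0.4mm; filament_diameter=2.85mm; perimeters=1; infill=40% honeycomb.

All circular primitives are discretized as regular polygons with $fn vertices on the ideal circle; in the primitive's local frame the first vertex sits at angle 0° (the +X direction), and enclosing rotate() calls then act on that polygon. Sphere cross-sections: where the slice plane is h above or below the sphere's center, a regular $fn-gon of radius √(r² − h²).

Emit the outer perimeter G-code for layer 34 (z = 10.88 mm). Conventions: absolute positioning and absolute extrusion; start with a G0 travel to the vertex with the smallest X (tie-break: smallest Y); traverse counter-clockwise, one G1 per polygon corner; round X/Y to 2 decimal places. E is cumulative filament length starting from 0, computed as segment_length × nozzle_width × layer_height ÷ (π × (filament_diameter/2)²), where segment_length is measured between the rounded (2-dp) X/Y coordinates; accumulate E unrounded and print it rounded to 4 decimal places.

G0 X0.00 Y0.00 Z10.88
G1 X16.00 Y0.00 E0.3210
G1 X16.00 Y17.00 E0.6621
G1 X0.00 Y17.00 E0.9832
G1 X0.00 Y0.00 E1.3243

At z = 10.88 mm: the cube is present — its section is the full 16×17 rectangle; the sphere at (15.5, 1) does not reach this height (|z−center|=11.380 > r=11); Taking the first minus the rest: none of the subtracted shapes is present at this height, so the 16×17 cube is unchanged — 1 connected region. The outline is a single polygon with 4 vertices. Extrusion per mm of travel: 0.4 × 0.32 / (π × 1.425²) = 0.020065. Accumulating E over each segment gives final E = 1.3243.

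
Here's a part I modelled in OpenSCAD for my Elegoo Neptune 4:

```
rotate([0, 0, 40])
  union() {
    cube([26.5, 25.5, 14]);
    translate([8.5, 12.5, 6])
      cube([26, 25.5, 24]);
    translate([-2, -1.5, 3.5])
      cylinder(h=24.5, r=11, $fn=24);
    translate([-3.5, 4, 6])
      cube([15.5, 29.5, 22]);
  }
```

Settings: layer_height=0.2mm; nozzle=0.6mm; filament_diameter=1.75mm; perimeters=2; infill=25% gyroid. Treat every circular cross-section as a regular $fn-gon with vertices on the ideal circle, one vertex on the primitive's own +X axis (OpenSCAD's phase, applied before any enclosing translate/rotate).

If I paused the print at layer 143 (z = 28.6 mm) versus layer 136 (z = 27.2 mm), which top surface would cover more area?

layer 136 (z = 27.2 mm)

Layer 143 (z = 28.6): the cube is not intersected at this z (z outside [0, 14]); the cube at (8.5, 12.5) (footprint 26×25.5) is included at this height (area 663.00 mm²); the cylinder at (-2, -1.5) is absent (z outside [3.5, 28]); the cube at (-3.5, 4) is absent (z outside [6, 28]); Merging all regions: only the 26×25.5 cube at (8.5, 12.5) is present, so the union is just that shape — area = 663.00 mm²; (rotated 40° about Z; rotation is an isometry so areas/perimeters/island counts are preserved). So its area = 663.00 mm². Layer 136 (z = 27.2): the cube is absent (z outside [0, 14]); the 26×25.5 cube at (8.5, 12.5) contributes its full rectangle (area 663.00 mm²); the r=11 cylinder at (-2, -1.5) contributes a regular 24-gon of circumradius 11 (area = (24/2)·11.000²·sin(360°/24) = 375.81 mm²); the 15.5×29.5 cube at (-3.5, 4) contributes its full rectangle (area 457.25 mm²); Taking the union: the regions partially overlap — summed areas 1496.06 mm² minus the doubly-counted overlap 118.04 mm² gives 1378.02 mm² — area = 1378.02 mm²; (rotated 40° about Z; rotation is an isometry so areas/perimeters/island counts are preserved). So its area = 1378.02 mm². Layer 136 is larger (1378.02 vs 663.00 mm²).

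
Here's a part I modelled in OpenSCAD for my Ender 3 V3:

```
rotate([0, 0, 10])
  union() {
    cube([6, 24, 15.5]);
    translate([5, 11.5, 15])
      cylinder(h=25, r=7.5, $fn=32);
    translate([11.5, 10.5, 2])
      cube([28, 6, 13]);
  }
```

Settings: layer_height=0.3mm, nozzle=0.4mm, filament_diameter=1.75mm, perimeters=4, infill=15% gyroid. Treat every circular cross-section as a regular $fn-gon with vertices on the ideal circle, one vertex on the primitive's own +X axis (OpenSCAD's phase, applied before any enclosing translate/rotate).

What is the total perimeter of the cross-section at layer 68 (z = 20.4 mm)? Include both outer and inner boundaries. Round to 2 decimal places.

47.05 mm

At z = 20.4 mm: the cube is not intersected at this z (z outside [0, 15.5]); the r=7.5 cylinder at (5, 11.5) gives a regular 32-gon of circumradius 7.5 (constant along its height) (perimeter = 2·32·7.500·sin(180°/32) = 47.05 mm); the cube at (11.5, 10.5) does not reach this height (z outside [2, 15]); Merging all regions: only the r=7.5 cylinder at (5, 11.5) is present, so the union is just that shape — boundary = 47.05 mm; (rotated 10° about Z; rotation is an isometry so areas/perimeters/island counts are preserved). Overall, the cross-section is a single solid region. Total boundary length (outer) = 47.05 mm.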